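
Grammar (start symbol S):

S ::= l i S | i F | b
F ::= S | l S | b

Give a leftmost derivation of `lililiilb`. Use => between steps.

S => liS   [S ::= l i S]
liS => liliS   [S ::= l i S]
liliS => lililiS   [S ::= l i S]
lililiS => lililiiF   [S ::= i F]
lililiiF => lililiilS   [F ::= l S]
lililiilS => lililiilb   [S ::= b]

S => liS => liliS => lililiS => lililiiF => lililiilS => lililiilb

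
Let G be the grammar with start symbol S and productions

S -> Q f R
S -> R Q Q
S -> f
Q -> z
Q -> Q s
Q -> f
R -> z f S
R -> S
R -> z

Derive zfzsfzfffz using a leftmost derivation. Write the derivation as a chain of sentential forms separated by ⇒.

S ⇒ RQQ ⇒ zfSQQ ⇒ zfQfRQQ ⇒ zfQsfRQQ ⇒ zfzsfRQQ ⇒ zfzsfzfSQQ ⇒ zfzsfzffQQ ⇒ zfzsfzfffQ ⇒ zfzsfzfffz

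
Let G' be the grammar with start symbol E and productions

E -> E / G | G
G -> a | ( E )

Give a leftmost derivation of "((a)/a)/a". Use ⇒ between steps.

E⇒E/G⇒G/G⇒(E)/G⇒(E/G)/G⇒(G/G)/G⇒((E)/G)/G⇒((G)/G)/G⇒((a)/G)/G⇒((a)/a)/G⇒((a)/a)/a

E ⇒ E/G   [E -> E / G]
E/G ⇒ G/G   [E -> G]
G/G ⇒ (E)/G   [G -> ( E )]
(E)/G ⇒ (E/G)/G   [E -> E / G]
(E/G)/G ⇒ (G/G)/G   [E -> G]
(G/G)/G ⇒ ((E)/G)/G   [G -> ( E )]
((E)/G)/G ⇒ ((G)/G)/G   [E -> G]
((G)/G)/G ⇒ ((a)/G)/G   [G -> a]
((a)/G)/G ⇒ ((a)/a)/G   [G -> a]
((a)/a)/G ⇒ ((a)/a)/a   [G -> a]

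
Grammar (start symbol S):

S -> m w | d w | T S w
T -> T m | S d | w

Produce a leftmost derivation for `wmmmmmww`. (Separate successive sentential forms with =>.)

S => TSw => TmSw => TmmSw => TmmmSw => TmmmmSw => wmmmmSw => wmmmmmww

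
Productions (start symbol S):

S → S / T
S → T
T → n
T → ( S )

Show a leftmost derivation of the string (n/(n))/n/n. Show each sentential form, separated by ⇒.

S ⇒ S/T ⇒ S/T/T ⇒ T/T/T ⇒ (S)/T/T ⇒ (S/T)/T/T ⇒ (T/T)/T/T ⇒ (n/T)/T/T ⇒ (n/(S))/T/T ⇒ (n/(T))/T/T ⇒ (n/(n))/T/T ⇒ (n/(n))/n/T ⇒ (n/(n))/n/n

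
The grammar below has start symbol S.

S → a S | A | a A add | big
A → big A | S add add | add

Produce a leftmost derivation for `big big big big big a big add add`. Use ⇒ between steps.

S ⇒ A ⇒ big A ⇒ big big A ⇒ big big big A ⇒ big big big big A ⇒ big big big big big A ⇒ big big big big big S add add ⇒ big big big big big a S add add ⇒ big big big big big a big add add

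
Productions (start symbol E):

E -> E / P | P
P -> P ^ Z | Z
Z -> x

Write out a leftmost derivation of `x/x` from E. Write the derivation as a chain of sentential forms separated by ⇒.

E ⇒ E/P ⇒ P/P ⇒ Z/P ⇒ x/P ⇒ x/Z ⇒ x/x

E ⇒ E/P   [E -> E / P]
E/P ⇒ P/P   [E -> P]
P/P ⇒ Z/P   [P -> Z]
Z/P ⇒ x/P   [Z -> x]
x/P ⇒ x/Z   [P -> Z]
x/Z ⇒ x/x   [Z -> x]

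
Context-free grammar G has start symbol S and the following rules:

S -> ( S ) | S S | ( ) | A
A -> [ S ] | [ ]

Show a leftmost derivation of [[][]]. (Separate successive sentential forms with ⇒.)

S ⇒ A   [S -> A]
A ⇒ [S]   [A -> [ S ]]
[S] ⇒ [SS]   [S -> S S]
[SS] ⇒ [AS]   [S -> A]
[AS] ⇒ [[]S]   [A -> [ ]]
[[]S] ⇒ [[]A]   [S -> A]
[[]A] ⇒ [[][]]   [A -> [ ]]

S ⇒ A ⇒ [S] ⇒ [SS] ⇒ [AS] ⇒ [[]S] ⇒ [[]A] ⇒ [[][]]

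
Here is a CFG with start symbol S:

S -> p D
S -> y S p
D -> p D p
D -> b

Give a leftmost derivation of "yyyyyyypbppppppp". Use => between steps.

S => ySp   [S -> y S p]
ySp => yySpp   [S -> y S p]
yySpp => yyySppp   [S -> y S p]
yyySppp => yyyySpppp   [S -> y S p]
yyyySpppp => yyyyySppppp   [S -> y S p]
yyyyySppppp => yyyyyySpppppp   [S -> y S p]
yyyyyySpppppp => yyyyyyySppppppp   [S -> y S p]
yyyyyyySppppppp => yyyyyyypDppppppp   [S -> p D]
yyyyyyypDppppppp => yyyyyyypbppppppp   [D -> b]

S => ySp => yySpp => yyySppp => yyyySpppp => yyyyySppppp => yyyyyySpppppp => yyyyyyySppppppp => yyyyyyypDppppppp => yyyyyyypbppppppp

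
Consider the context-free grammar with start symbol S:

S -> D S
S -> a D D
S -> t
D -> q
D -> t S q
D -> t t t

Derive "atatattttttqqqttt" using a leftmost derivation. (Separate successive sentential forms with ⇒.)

S ⇒ aDD ⇒ atSqD ⇒ ataDDqD ⇒ atatSqDqD ⇒ atataDDqDqD ⇒ atatatttDqDqD ⇒ atatattttttqDqD ⇒ atatattttttqqqD ⇒ atatattttttqqqttt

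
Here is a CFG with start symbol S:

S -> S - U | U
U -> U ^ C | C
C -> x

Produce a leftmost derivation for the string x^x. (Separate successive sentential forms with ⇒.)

S ⇒ U ⇒ U^C ⇒ C^C ⇒ x^C ⇒ x^x

S ⇒ U   [S -> U]
U ⇒ U^C   [U -> U ^ C]
U^C ⇒ C^C   [U -> C]
C^C ⇒ x^C   [C -> x]
x^C ⇒ x^x   [C -> x]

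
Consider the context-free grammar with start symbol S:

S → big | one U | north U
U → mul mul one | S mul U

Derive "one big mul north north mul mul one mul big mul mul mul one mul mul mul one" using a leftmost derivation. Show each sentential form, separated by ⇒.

S ⇒ one U ⇒ one S mul U ⇒ one big mul U ⇒ one big mul S mul U ⇒ one big mul north U mul U ⇒ one big mul north S mul U mul U ⇒ one big mul north north U mul U mul U ⇒ one big mul north north mul mul one mul U mul U ⇒ one big mul north north mul mul one mul S mul U mul U ⇒ one big mul north north mul mul one mul big mul U mul U ⇒ one big mul north north mul mul one mul big mul mul mul one mul U ⇒ one big mul north north mul mul one mul big mul mul mul one mul mul mul one

S ⇒ one U   [S → one U]
one U ⇒ one S mul U   [U → S mul U]
one S mul U ⇒ one big mul U   [S → big]
one big mul U ⇒ one big mul S mul U   [U → S mul U]
one big mul S mul U ⇒ one big mul north U mul U   [S → north U]
one big mul north U mul U ⇒ one big mul north S mul U mul U   [U → S mul U]
one big mul north S mul U mul U ⇒ one big mul north north U mul U mul U   [S → north U]
one big mul north north U mul U mul U ⇒ one big mul north north mul mul one mul U mul U   [U → mul mul one]
one big mul north north mul mul one mul U mul U ⇒ one big mul north north mul mul one mul S mul U mul U   [U → S mul U]
one big mul north north mul mul one mul S mul U mul U ⇒ one big mul north north mul mul one mul big mul U mul U   [S → big]
one big mul north north mul mul one mul big mul U mul U ⇒ one big mul north north mul mul one mul big mul mul mul one mul U   [U → mul mul one]
one big mul north north mul mul one mul big mul mul mul one mul U ⇒ one big mul north north mul mul one mul big mul mul mul one mul mul mul one   [U → mul mul one]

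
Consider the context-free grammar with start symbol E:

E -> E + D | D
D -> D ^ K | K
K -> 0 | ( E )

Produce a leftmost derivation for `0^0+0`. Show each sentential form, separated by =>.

E => E+D => D+D => D^K+D => K^K+D => 0^K+D => 0^0+D => 0^0+K => 0^0+0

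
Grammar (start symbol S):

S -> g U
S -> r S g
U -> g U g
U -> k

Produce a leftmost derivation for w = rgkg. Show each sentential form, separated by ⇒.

S ⇒ rSg ⇒ rgUg ⇒ rgkg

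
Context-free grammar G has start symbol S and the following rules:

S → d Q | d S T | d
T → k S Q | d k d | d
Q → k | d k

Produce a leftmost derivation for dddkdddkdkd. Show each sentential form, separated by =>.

S => dST => ddSTT => dddTT => dddkSQT => dddkdSTQT => dddkddTQT => dddkdddQT => dddkdddkT => dddkdddkdkd

S => dST   [S → d S T]
dST => ddSTT   [S → d S T]
ddSTT => dddTT   [S → d]
dddTT => dddkSQT   [T → k S Q]
dddkSQT => dddkdSTQT   [S → d S T]
dddkdSTQT => dddkddTQT   [S → d]
dddkddTQT => dddkdddQT   [T → d]
dddkdddQT => dddkdddkT   [Q → k]
dddkdddkT => dddkdddkdkd   [T → d k d]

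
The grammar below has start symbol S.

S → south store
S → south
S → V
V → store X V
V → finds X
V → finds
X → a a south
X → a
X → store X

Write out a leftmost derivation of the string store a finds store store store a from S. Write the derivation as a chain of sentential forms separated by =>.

S => V => store X V => store a V => store a finds X => store a finds store X => store a finds store store X => store a finds store store store X => store a finds store store store a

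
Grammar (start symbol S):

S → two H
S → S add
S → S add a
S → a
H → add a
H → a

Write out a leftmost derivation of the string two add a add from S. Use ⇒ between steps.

S ⇒ S add   [S → S add]
S add ⇒ two H add   [S → two H]
two H add ⇒ two add a add   [H → add a]

S ⇒ S add ⇒ two H add ⇒ two add a add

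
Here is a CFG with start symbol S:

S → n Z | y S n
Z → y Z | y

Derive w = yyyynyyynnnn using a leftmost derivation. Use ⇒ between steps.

S ⇒ ySn ⇒ yySnn ⇒ yyySnnn ⇒ yyyySnnnn ⇒ yyyynZnnnn ⇒ yyyynyZnnnn ⇒ yyyynyyZnnnn ⇒ yyyynyyynnnn

S ⇒ ySn   [S → y S n]
ySn ⇒ yySnn   [S → y S n]
yySnn ⇒ yyySnnn   [S → y S n]
yyySnnn ⇒ yyyySnnnn   [S → y S n]
yyyySnnnn ⇒ yyyynZnnnn   [S → n Z]
yyyynZnnnn ⇒ yyyynyZnnnn   [Z → y Z]
yyyynyZnnnn ⇒ yyyynyyZnnnn   [Z → y Z]
yyyynyyZnnnn ⇒ yyyynyyynnnn   [Z → y]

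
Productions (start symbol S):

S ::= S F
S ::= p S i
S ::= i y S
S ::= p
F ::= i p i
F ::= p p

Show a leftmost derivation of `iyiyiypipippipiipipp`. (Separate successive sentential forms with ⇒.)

S⇒SF⇒SFF⇒SFFF⇒SFFFF⇒iySFFFF⇒iySFFFFF⇒iyiySFFFFF⇒iyiyiySFFFFF⇒iyiyiypFFFFF⇒iyiyiypipiFFFF⇒iyiyiypipippFFF⇒iyiyiypipippipiFF⇒iyiyiypipippipiipiF⇒iyiyiypipippipiipipp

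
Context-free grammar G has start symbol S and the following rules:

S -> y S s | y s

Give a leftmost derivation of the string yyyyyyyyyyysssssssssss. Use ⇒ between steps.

S⇒ySs⇒yySss⇒yyySsss⇒yyyySssss⇒yyyyySsssss⇒yyyyyySssssss⇒yyyyyyySsssssss⇒yyyyyyyySssssssss⇒yyyyyyyyySsssssssss⇒yyyyyyyyyySssssssssss⇒yyyyyyyyyyysssssssssss

S ⇒ ySs   [S -> y S s]
ySs ⇒ yySss   [S -> y S s]
yySss ⇒ yyySsss   [S -> y S s]
yyySsss ⇒ yyyySssss   [S -> y S s]
yyyySssss ⇒ yyyyySsssss   [S -> y S s]
yyyyySsssss ⇒ yyyyyySssssss   [S -> y S s]
yyyyyySssssss ⇒ yyyyyyySsssssss   [S -> y S s]
yyyyyyySsssssss ⇒ yyyyyyyySssssssss   [S -> y S s]
yyyyyyyySssssssss ⇒ yyyyyyyyySsssssssss   [S -> y S s]
yyyyyyyyySsssssssss ⇒ yyyyyyyyyySssssssssss   [S -> y S s]
yyyyyyyyyySssssssssss ⇒ yyyyyyyyyyysssssssssss   [S -> y s]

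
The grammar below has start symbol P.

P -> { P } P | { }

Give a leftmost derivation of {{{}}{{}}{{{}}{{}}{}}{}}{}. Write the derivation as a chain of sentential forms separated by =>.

P => {P}P => {{P}P}P => {{{}}P}P => {{{}}{P}P}P => {{{}}{{}}P}P => {{{}}{{}}{P}P}P => {{{}}{{}}{{P}P}P}P => {{{}}{{}}{{{}}P}P}P => {{{}}{{}}{{{}}{P}P}P}P => {{{}}{{}}{{{}}{{}}P}P}P => {{{}}{{}}{{{}}{{}}{}}P}P => {{{}}{{}}{{{}}{{}}{}}{}}P => {{{}}{{}}{{{}}{{}}{}}{}}{}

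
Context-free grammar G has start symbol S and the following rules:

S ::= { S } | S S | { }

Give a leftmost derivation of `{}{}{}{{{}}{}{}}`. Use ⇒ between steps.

S ⇒ SS ⇒ {}S ⇒ {}SS ⇒ {}{}S ⇒ {}{}SS ⇒ {}{}{}S ⇒ {}{}{}{S} ⇒ {}{}{}{SS} ⇒ {}{}{}{SSS} ⇒ {}{}{}{{S}SS} ⇒ {}{}{}{{{}}SS} ⇒ {}{}{}{{{}}{}S} ⇒ {}{}{}{{{}}{}{}}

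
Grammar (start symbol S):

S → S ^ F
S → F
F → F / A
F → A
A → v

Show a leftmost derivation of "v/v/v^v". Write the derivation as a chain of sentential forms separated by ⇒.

S ⇒ S^F ⇒ F^F ⇒ F/A^F ⇒ F/A/A^F ⇒ A/A/A^F ⇒ v/A/A^F ⇒ v/v/A^F ⇒ v/v/v^F ⇒ v/v/v^A ⇒ v/v/v^v

S ⇒ S^F   [S → S ^ F]
S^F ⇒ F^F   [S → F]
F^F ⇒ F/A^F   [F → F / A]
F/A^F ⇒ F/A/A^F   [F → F / A]
F/A/A^F ⇒ A/A/A^F   [F → A]
A/A/A^F ⇒ v/A/A^F   [A → v]
v/A/A^F ⇒ v/v/A^F   [A → v]
v/v/A^F ⇒ v/v/v^F   [A → v]
v/v/v^F ⇒ v/v/v^A   [F → A]
v/v/v^A ⇒ v/v/v^v   [A → v]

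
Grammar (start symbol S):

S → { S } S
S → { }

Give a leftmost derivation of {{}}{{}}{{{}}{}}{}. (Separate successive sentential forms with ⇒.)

S ⇒ {S}S ⇒ {{}}S ⇒ {{}}{S}S ⇒ {{}}{{}}S ⇒ {{}}{{}}{S}S ⇒ {{}}{{}}{{S}S}S ⇒ {{}}{{}}{{{}}S}S ⇒ {{}}{{}}{{{}}{}}S ⇒ {{}}{{}}{{{}}{}}{}

S ⇒ {S}S   [S → { S } S]
{S}S ⇒ {{}}S   [S → { }]
{{}}S ⇒ {{}}{S}S   [S → { S } S]
{{}}{S}S ⇒ {{}}{{}}S   [S → { }]
{{}}{{}}S ⇒ {{}}{{}}{S}S   [S → { S } S]
{{}}{{}}{S}S ⇒ {{}}{{}}{{S}S}S   [S → { S } S]
{{}}{{}}{{S}S}S ⇒ {{}}{{}}{{{}}S}S   [S → { }]
{{}}{{}}{{{}}S}S ⇒ {{}}{{}}{{{}}{}}S   [S → { }]
{{}}{{}}{{{}}{}}S ⇒ {{}}{{}}{{{}}{}}{}   [S → { }]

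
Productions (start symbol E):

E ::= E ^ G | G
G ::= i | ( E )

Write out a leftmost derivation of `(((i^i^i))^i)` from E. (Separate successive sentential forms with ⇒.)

E⇒G⇒(E)⇒(E^G)⇒(G^G)⇒((E)^G)⇒((G)^G)⇒(((E))^G)⇒(((E^G))^G)⇒(((E^G^G))^G)⇒(((G^G^G))^G)⇒(((i^G^G))^G)⇒(((i^i^G))^G)⇒(((i^i^i))^G)⇒(((i^i^i))^i)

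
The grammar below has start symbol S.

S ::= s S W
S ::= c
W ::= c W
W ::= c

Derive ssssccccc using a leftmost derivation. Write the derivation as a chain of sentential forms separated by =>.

S => sSW => ssSWW => sssSWWW => ssssSWWWW => sssscWWWW => ssssccWWW => sssscccWW => ssssccccW => ssssccccc

S => sSW   [S ::= s S W]
sSW => ssSWW   [S ::= s S W]
ssSWW => sssSWWW   [S ::= s S W]
sssSWWW => ssssSWWWW   [S ::= s S W]
ssssSWWWW => sssscWWWW   [S ::= c]
sssscWWWW => ssssccWWW   [W ::= c]
ssssccWWW => sssscccWW   [W ::= c]
sssscccWW => ssssccccW   [W ::= c]
ssssccccW => ssssccccc   [W ::= c]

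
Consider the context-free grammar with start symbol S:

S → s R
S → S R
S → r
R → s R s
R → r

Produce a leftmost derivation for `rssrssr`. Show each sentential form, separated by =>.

S => SR   [S → S R]
SR => SRR   [S → S R]
SRR => rRR   [S → r]
rRR => rsRsR   [R → s R s]
rsRsR => rssRssR   [R → s R s]
rssRssR => rssrssR   [R → r]
rssrssR => rssrssr   [R → r]

S=>SR=>SRR=>rRR=>rsRsR=>rssRssR=>rssrssR=>rssrssr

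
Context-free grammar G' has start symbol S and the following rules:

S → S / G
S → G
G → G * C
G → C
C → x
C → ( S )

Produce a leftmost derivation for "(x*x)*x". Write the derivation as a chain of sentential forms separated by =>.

S => G   [S → G]
G => G*C   [G → G * C]
G*C => C*C   [G → C]
C*C => (S)*C   [C → ( S )]
(S)*C => (G)*C   [S → G]
(G)*C => (G*C)*C   [G → G * C]
(G*C)*C => (C*C)*C   [G → C]
(C*C)*C => (x*C)*C   [C → x]
(x*C)*C => (x*x)*C   [C → x]
(x*x)*C => (x*x)*x   [C → x]

S => G => G*C => C*C => (S)*C => (G)*C => (G*C)*C => (C*C)*C => (x*C)*C => (x*x)*C => (x*x)*x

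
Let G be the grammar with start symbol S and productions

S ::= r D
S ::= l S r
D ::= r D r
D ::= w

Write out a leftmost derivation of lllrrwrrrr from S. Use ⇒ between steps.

S ⇒ lSr ⇒ llSrr ⇒ lllSrrr ⇒ lllrDrrr ⇒ lllrrDrrrr ⇒ lllrrwrrrr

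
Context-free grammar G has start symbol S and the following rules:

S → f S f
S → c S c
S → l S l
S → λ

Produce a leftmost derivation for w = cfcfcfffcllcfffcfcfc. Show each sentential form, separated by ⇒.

S ⇒ cSc   [S → c S c]
cSc ⇒ cfSfc   [S → f S f]
cfSfc ⇒ cfcScfc   [S → c S c]
cfcScfc ⇒ cfcfSfcfc   [S → f S f]
cfcfSfcfc ⇒ cfcfcScfcfc   [S → c S c]
cfcfcScfcfc ⇒ cfcfcfSfcfcfc   [S → f S f]
cfcfcfSfcfcfc ⇒ cfcfcffSffcfcfc   [S → f S f]
cfcfcffSffcfcfc ⇒ cfcfcfffSfffcfcfc   [S → f S f]
cfcfcfffSfffcfcfc ⇒ cfcfcfffcScfffcfcfc   [S → c S c]
cfcfcfffcScfffcfcfc ⇒ cfcfcfffclSlcfffcfcfc   [S → l S l]
cfcfcfffclSlcfffcfcfc ⇒ cfcfcfffcllcfffcfcfc   [S → λ]

S ⇒ cSc ⇒ cfSfc ⇒ cfcScfc ⇒ cfcfSfcfc ⇒ cfcfcScfcfc ⇒ cfcfcfSfcfcfc ⇒ cfcfcffSffcfcfc ⇒ cfcfcfffSfffcfcfc ⇒ cfcfcfffcScfffcfcfc ⇒ cfcfcfffclSlcfffcfcfc ⇒ cfcfcfffcllcfffcfcfc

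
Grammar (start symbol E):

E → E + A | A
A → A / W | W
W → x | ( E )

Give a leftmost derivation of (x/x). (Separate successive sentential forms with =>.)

E => A => W => (E) => (A) => (A/W) => (W/W) => (x/W) => (x/x)

E => A   [E → A]
A => W   [A → W]
W => (E)   [W → ( E )]
(E) => (A)   [E → A]
(A) => (A/W)   [A → A / W]
(A/W) => (W/W)   [A → W]
(W/W) => (x/W)   [W → x]
(x/W) => (x/x)   [W → x]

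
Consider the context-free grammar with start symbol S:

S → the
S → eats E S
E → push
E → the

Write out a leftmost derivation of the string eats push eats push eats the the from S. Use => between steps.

S => eats E S => eats push S => eats push eats E S => eats push eats push S => eats push eats push eats E S => eats push eats push eats the S => eats push eats push eats the the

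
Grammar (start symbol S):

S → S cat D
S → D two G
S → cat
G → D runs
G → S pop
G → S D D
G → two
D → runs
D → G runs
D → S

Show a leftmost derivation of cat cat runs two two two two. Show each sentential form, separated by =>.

S => D two G   [S → D two G]
D two G => S two G   [D → S]
S two G => S cat D two G   [S → S cat D]
S cat D two G => cat cat D two G   [S → cat]
cat cat D two G => cat cat S two G   [D → S]
cat cat S two G => cat cat D two G two G   [S → D two G]
cat cat D two G two G => cat cat runs two G two G   [D → runs]
cat cat runs two G two G => cat cat runs two two two G   [G → two]
cat cat runs two two two G => cat cat runs two two two two   [G → two]

S => D two G => S two G => S cat D two G => cat cat D two G => cat cat S two G => cat cat D two G two G => cat cat runs two G two G => cat cat runs two two two G => cat cat runs two two two two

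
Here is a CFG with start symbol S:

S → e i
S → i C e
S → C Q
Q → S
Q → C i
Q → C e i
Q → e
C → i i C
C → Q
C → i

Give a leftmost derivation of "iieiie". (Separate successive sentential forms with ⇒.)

S⇒CQ⇒QQ⇒CiQ⇒iiCiQ⇒iiQiQ⇒iiSiQ⇒iieiiQ⇒iieiie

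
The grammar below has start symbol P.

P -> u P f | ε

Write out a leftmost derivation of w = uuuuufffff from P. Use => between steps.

P => uPf => uuPff => uuuPfff => uuuuPffff => uuuuuPfffff => uuuuufffff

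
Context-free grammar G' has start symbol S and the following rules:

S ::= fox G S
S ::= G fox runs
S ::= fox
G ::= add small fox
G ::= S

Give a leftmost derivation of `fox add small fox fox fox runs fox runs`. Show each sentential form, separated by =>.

S => G fox runs => S fox runs => G fox runs fox runs => S fox runs fox runs => fox G S fox runs fox runs => fox add small fox S fox runs fox runs => fox add small fox fox fox runs fox runs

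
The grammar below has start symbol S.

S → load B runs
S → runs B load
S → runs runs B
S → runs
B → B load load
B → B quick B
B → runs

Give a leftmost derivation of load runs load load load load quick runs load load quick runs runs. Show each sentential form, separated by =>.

S => load B runs => load B quick B runs => load B load load quick B runs => load B quick B load load quick B runs => load B load load quick B load load quick B runs => load B load load load load quick B load load quick B runs => load runs load load load load quick B load load quick B runs => load runs load load load load quick runs load load quick B runs => load runs load load load load quick runs load load quick runs runs

S => load B runs   [S → load B runs]
load B runs => load B quick B runs   [B → B quick B]
load B quick B runs => load B load load quick B runs   [B → B load load]
load B load load quick B runs => load B quick B load load quick B runs   [B → B quick B]
load B quick B load load quick B runs => load B load load quick B load load quick B runs   [B → B load load]
load B load load quick B load load quick B runs => load B load load load load quick B load load quick B runs   [B → B load load]
load B load load load load quick B load load quick B runs => load runs load load load load quick B load load quick B runs   [B → runs]
load runs load load load load quick B load load quick B runs => load runs load load load load quick runs load load quick B runs   [B → runs]
load runs load load load load quick runs load load quick B runs => load runs load load load load quick runs load load quick runs runs   [B → runs]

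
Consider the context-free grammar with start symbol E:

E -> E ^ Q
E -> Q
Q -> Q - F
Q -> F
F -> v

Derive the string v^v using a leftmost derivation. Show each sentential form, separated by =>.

E=>E^Q=>Q^Q=>F^Q=>v^Q=>v^F=>v^v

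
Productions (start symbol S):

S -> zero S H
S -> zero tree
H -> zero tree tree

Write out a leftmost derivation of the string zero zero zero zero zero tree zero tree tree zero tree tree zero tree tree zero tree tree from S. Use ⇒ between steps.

S ⇒ zero S H   [S -> zero S H]
zero S H ⇒ zero zero S H H   [S -> zero S H]
zero zero S H H ⇒ zero zero zero S H H H   [S -> zero S H]
zero zero zero S H H H ⇒ zero zero zero zero S H H H H   [S -> zero S H]
zero zero zero zero S H H H H ⇒ zero zero zero zero zero tree H H H H   [S -> zero tree]
zero zero zero zero zero tree H H H H ⇒ zero zero zero zero zero tree zero tree tree H H H   [H -> zero tree tree]
zero zero zero zero zero tree zero tree tree H H H ⇒ zero zero zero zero zero tree zero tree tree zero tree tree H H   [H -> zero tree tree]
zero zero zero zero zero tree zero tree tree zero tree tree H H ⇒ zero zero zero zero zero tree zero tree tree zero tree tree zero tree tree H   [H -> zero tree tree]
zero zero zero zero zero tree zero tree tree zero tree tree zero tree tree H ⇒ zero zero zero zero zero tree zero tree tree zero tree tree zero tree tree zero tree tree   [H -> zero tree tree]

S ⇒ zero S H ⇒ zero zero S H H ⇒ zero zero zero S H H H ⇒ zero zero zero zero S H H H H ⇒ zero zero zero zero zero tree H H H H ⇒ zero zero zero zero zero tree zero tree tree H H H ⇒ zero zero zero zero zero tree zero tree tree zero tree tree H H ⇒ zero zero zero zero zero tree zero tree tree zero tree tree zero tree tree H ⇒ zero zero zero zero zero tree zero tree tree zero tree tree zero tree tree zero tree tree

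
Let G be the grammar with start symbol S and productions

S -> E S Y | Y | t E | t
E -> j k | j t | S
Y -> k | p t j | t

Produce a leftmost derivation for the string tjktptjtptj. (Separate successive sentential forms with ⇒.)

S ⇒ ESY   [S -> E S Y]
ESY ⇒ SSY   [E -> S]
SSY ⇒ ESYSY   [S -> E S Y]
ESYSY ⇒ SSYSY   [E -> S]
SSYSY ⇒ tESYSY   [S -> t E]
tESYSY ⇒ tjkSYSY   [E -> j k]
tjkSYSY ⇒ tjktYSY   [S -> t]
tjktYSY ⇒ tjktptjSY   [Y -> p t j]
tjktptjSY ⇒ tjktptjtY   [S -> t]
tjktptjtY ⇒ tjktptjtptj   [Y -> p t j]

S ⇒ ESY ⇒ SSY ⇒ ESYSY ⇒ SSYSY ⇒ tESYSY ⇒ tjkSYSY ⇒ tjktYSY ⇒ tjktptjSY ⇒ tjktptjtY ⇒ tjktptjtptj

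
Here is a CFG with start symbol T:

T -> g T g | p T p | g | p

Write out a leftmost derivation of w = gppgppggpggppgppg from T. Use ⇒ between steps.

T ⇒ gTg ⇒ gpTpg ⇒ gppTppg ⇒ gppgTgppg ⇒ gppgpTpgppg ⇒ gppgppTppgppg ⇒ gppgppgTgppgppg ⇒ gppgppggTggppgppg ⇒ gppgppggpggppgppg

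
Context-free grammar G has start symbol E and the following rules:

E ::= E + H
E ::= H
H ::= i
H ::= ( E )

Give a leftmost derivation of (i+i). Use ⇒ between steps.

E ⇒ H   [E ::= H]
H ⇒ (E)   [H ::= ( E )]
(E) ⇒ (E+H)   [E ::= E + H]
(E+H) ⇒ (H+H)   [E ::= H]
(H+H) ⇒ (i+H)   [H ::= i]
(i+H) ⇒ (i+i)   [H ::= i]

E⇒H⇒(E)⇒(E+H)⇒(H+H)⇒(i+H)⇒(i+i)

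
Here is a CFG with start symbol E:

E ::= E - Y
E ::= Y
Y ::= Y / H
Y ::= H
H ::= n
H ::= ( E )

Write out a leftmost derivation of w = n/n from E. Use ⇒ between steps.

E ⇒ Y ⇒ Y/H ⇒ H/H ⇒ n/H ⇒ n/n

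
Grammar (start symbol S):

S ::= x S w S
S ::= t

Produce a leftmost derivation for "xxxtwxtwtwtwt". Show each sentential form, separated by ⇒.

S⇒xSwS⇒xxSwSwS⇒xxxSwSwSwS⇒xxxtwSwSwS⇒xxxtwxSwSwSwS⇒xxxtwxtwSwSwS⇒xxxtwxtwtwSwS⇒xxxtwxtwtwtwS⇒xxxtwxtwtwtwt

S ⇒ xSwS   [S ::= x S w S]
xSwS ⇒ xxSwSwS   [S ::= x S w S]
xxSwSwS ⇒ xxxSwSwSwS   [S ::= x S w S]
xxxSwSwSwS ⇒ xxxtwSwSwS   [S ::= t]
xxxtwSwSwS ⇒ xxxtwxSwSwSwS   [S ::= x S w S]
xxxtwxSwSwSwS ⇒ xxxtwxtwSwSwS   [S ::= t]
xxxtwxtwSwSwS ⇒ xxxtwxtwtwSwS   [S ::= t]
xxxtwxtwtwSwS ⇒ xxxtwxtwtwtwS   [S ::= t]
xxxtwxtwtwtwS ⇒ xxxtwxtwtwtwt   [S ::= t]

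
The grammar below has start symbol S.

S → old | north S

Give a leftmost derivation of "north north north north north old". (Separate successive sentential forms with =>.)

S => north S => north north S => north north north S => north north north north S => north north north north north S => north north north north north old

S => north S   [S → north S]
north S => north north S   [S → north S]
north north S => north north north S   [S → north S]
north north north S => north north north north S   [S → north S]
north north north north S => north north north north north S   [S → north S]
north north north north north S => north north north north north old   [S → old]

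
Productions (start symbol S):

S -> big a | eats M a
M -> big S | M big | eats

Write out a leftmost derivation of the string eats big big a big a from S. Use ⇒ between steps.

S ⇒ eats M a ⇒ eats M big a ⇒ eats big S big a ⇒ eats big big a big a

S ⇒ eats M a   [S -> eats M a]
eats M a ⇒ eats M big a   [M -> M big]
eats M big a ⇒ eats big S big a   [M -> big S]
eats big S big a ⇒ eats big big a big a   [S -> big a]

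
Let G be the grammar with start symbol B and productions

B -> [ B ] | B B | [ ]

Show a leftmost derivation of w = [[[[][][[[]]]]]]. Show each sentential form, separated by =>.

B => [B] => [[B]] => [[[B]]] => [[[BB]]] => [[[[]B]]] => [[[[]BB]]] => [[[[][]B]]] => [[[[][][B]]]] => [[[[][][[B]]]]] => [[[[][][[[]]]]]]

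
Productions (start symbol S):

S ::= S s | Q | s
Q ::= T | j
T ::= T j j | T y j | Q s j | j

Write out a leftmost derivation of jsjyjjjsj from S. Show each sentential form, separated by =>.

S=>Q=>T=>Qsj=>Tsj=>Tjjsj=>Tyjjjsj=>Qsjyjjjsj=>jsjyjjjsj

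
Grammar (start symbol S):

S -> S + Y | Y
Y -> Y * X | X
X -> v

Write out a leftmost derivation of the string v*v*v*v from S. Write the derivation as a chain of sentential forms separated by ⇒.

S ⇒ Y ⇒ Y*X ⇒ Y*X*X ⇒ Y*X*X*X ⇒ X*X*X*X ⇒ v*X*X*X ⇒ v*v*X*X ⇒ v*v*v*X ⇒ v*v*v*v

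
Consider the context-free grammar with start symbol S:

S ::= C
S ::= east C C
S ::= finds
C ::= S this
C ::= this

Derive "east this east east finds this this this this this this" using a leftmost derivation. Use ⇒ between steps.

S ⇒ east C C ⇒ east this C ⇒ east this S this ⇒ east this east C C this ⇒ east this east S this C this ⇒ east this east east C C this C this ⇒ east this east east S this C this C this ⇒ east this east east finds this C this C this ⇒ east this east east finds this this this C this ⇒ east this east east finds this this this S this this ⇒ east this east east finds this this this C this this ⇒ east this east east finds this this this this this this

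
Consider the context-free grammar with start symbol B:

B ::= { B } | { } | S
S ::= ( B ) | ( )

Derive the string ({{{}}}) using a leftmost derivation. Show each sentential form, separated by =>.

B => S   [B ::= S]
S => (B)   [S ::= ( B )]
(B) => ({B})   [B ::= { B }]
({B}) => ({{B}})   [B ::= { B }]
({{B}}) => ({{{}}})   [B ::= { }]

B => S => (B) => ({B}) => ({{B}}) => ({{{}}})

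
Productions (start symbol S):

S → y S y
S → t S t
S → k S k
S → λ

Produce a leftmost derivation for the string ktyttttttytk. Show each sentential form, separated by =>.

S=>kSk=>ktStk=>ktySytk=>ktytStytk=>ktyttSttytk=>ktytttStttytk=>ktyttttttytk

S => kSk   [S → k S k]
kSk => ktStk   [S → t S t]
ktStk => ktySytk   [S → y S y]
ktySytk => ktytStytk   [S → t S t]
ktytStytk => ktyttSttytk   [S → t S t]
ktyttSttytk => ktytttStttytk   [S → t S t]
ktytttStttytk => ktyttttttytk   [S → λ]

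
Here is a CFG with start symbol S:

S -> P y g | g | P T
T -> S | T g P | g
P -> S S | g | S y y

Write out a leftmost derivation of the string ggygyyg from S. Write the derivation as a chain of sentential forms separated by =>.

S => PT => SyyT => PygyyT => SSygyyT => gSygyyT => ggygyyT => ggygyyg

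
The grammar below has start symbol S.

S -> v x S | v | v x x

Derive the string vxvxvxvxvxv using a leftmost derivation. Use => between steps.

S=>vxS=>vxvxS=>vxvxvxS=>vxvxvxvxS=>vxvxvxvxvxS=>vxvxvxvxvxv

S => vxS   [S -> v x S]
vxS => vxvxS   [S -> v x S]
vxvxS => vxvxvxS   [S -> v x S]
vxvxvxS => vxvxvxvxS   [S -> v x S]
vxvxvxvxS => vxvxvxvxvxS   [S -> v x S]
vxvxvxvxvxS => vxvxvxvxvxv   [S -> v]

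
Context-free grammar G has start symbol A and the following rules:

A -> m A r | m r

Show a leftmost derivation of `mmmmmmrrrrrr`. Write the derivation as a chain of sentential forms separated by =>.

A => mAr   [A -> m A r]
mAr => mmArr   [A -> m A r]
mmArr => mmmArrr   [A -> m A r]
mmmArrr => mmmmArrrr   [A -> m A r]
mmmmArrrr => mmmmmArrrrr   [A -> m A r]
mmmmmArrrrr => mmmmmmrrrrrr   [A -> m r]

A=>mAr=>mmArr=>mmmArrr=>mmmmArrrr=>mmmmmArrrrr=>mmmmmmrrrrrr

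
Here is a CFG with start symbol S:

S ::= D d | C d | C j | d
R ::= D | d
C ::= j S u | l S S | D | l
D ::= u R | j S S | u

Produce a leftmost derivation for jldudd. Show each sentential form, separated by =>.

S => Dd   [S ::= D d]
Dd => jSSd   [D ::= j S S]
jSSd => jCdSd   [S ::= C d]
jCdSd => jldSd   [C ::= l]
jldSd => jldCdd   [S ::= C d]
jldCdd => jldDdd   [C ::= D]
jldDdd => jldudd   [D ::= u]

S => Dd => jSSd => jCdSd => jldSd => jldCdd => jldDdd => jldudd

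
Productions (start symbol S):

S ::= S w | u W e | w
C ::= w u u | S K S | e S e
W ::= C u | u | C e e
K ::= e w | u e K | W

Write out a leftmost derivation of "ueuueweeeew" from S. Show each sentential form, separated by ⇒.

S ⇒ Sw ⇒ uWew ⇒ uCeeew ⇒ ueSeeeew ⇒ ueSweeeew ⇒ ueuWeweeeew ⇒ ueuueweeeew

S ⇒ Sw   [S ::= S w]
Sw ⇒ uWew   [S ::= u W e]
uWew ⇒ uCeeew   [W ::= C e e]
uCeeew ⇒ ueSeeeew   [C ::= e S e]
ueSeeeew ⇒ ueSweeeew   [S ::= S w]
ueSweeeew ⇒ ueuWeweeeew   [S ::= u W e]
ueuWeweeeew ⇒ ueuueweeeew   [W ::= u]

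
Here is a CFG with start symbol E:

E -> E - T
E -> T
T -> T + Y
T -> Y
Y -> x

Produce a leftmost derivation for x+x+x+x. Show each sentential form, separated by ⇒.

E ⇒ T   [E -> T]
T ⇒ T+Y   [T -> T + Y]
T+Y ⇒ T+Y+Y   [T -> T + Y]
T+Y+Y ⇒ T+Y+Y+Y   [T -> T + Y]
T+Y+Y+Y ⇒ Y+Y+Y+Y   [T -> Y]
Y+Y+Y+Y ⇒ x+Y+Y+Y   [Y -> x]
x+Y+Y+Y ⇒ x+x+Y+Y   [Y -> x]
x+x+Y+Y ⇒ x+x+x+Y   [Y -> x]
x+x+x+Y ⇒ x+x+x+x   [Y -> x]

E⇒T⇒T+Y⇒T+Y+Y⇒T+Y+Y+Y⇒Y+Y+Y+Y⇒x+Y+Y+Y⇒x+x+Y+Y⇒x+x+x+Y⇒x+x+x+x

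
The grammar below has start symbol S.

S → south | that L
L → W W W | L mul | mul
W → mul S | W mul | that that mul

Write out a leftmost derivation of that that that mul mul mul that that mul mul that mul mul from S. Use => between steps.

S => that L => that L mul => that W W W mul => that W mul W W mul => that W mul mul W W mul => that that that mul mul mul W W mul => that that that mul mul mul that that mul W mul => that that that mul mul mul that that mul mul S mul => that that that mul mul mul that that mul mul that L mul => that that that mul mul mul that that mul mul that mul mul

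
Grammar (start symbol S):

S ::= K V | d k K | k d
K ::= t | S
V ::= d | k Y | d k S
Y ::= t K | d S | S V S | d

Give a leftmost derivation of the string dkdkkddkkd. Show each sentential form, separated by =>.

S => dkK   [S ::= d k K]
dkK => dkS   [K ::= S]
dkS => dkKV   [S ::= K V]
dkKV => dkSV   [K ::= S]
dkSV => dkdkKV   [S ::= d k K]
dkdkKV => dkdkSV   [K ::= S]
dkdkSV => dkdkkdV   [S ::= k d]
dkdkkdV => dkdkkddkS   [V ::= d k S]
dkdkkddkS => dkdkkddkkd   [S ::= k d]

S => dkK => dkS => dkKV => dkSV => dkdkKV => dkdkSV => dkdkkdV => dkdkkddkS => dkdkkddkkd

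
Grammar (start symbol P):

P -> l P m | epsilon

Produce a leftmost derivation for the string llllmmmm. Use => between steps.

P => lPm => llPmm => lllPmmm => llllPmmmm => llllmmmm

P => lPm   [P -> l P m]
lPm => llPmm   [P -> l P m]
llPmm => lllPmmm   [P -> l P m]
lllPmmm => llllPmmmm   [P -> l P m]
llllPmmmm => llllmmmm   [P -> epsilon]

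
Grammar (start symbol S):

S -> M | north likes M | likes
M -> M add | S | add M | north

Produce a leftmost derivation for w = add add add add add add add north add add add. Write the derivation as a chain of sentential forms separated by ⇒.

S ⇒ M ⇒ M add ⇒ add M add ⇒ add M add add ⇒ add add M add add ⇒ add add add M add add ⇒ add add add add M add add ⇒ add add add add add M add add ⇒ add add add add add add M add add ⇒ add add add add add add add M add add ⇒ add add add add add add add M add add add ⇒ add add add add add add add north add add add

S ⇒ M   [S -> M]
M ⇒ M add   [M -> M add]
M add ⇒ add M add   [M -> add M]
add M add ⇒ add M add add   [M -> M add]
add M add add ⇒ add add M add add   [M -> add M]
add add M add add ⇒ add add add M add add   [M -> add M]
add add add M add add ⇒ add add add add M add add   [M -> add M]
add add add add M add add ⇒ add add add add add M add add   [M -> add M]
add add add add add M add add ⇒ add add add add add add M add add   [M -> add M]
add add add add add add M add add ⇒ add add add add add add add M add add   [M -> add M]
add add add add add add add M add add ⇒ add add add add add add add M add add add   [M -> M add]
add add add add add add add M add add add ⇒ add add add add add add add north add add add   [M -> north]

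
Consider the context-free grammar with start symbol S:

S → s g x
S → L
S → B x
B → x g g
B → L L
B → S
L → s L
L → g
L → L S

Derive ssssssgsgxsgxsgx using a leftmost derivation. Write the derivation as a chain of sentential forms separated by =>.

S => L => sL => sLS => ssLS => ssLSS => sssLSS => sssLSSS => ssssLSSS => sssssLSSS => ssssssLSSS => ssssssgSSS => ssssssgsgxSS => ssssssgsgxsgxS => ssssssgsgxsgxsgx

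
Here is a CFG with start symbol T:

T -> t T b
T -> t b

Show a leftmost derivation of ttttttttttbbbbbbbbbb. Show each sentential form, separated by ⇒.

T ⇒ tTb ⇒ ttTbb ⇒ tttTbbb ⇒ ttttTbbbb ⇒ tttttTbbbbb ⇒ ttttttTbbbbbb ⇒ tttttttTbbbbbbb ⇒ ttttttttTbbbbbbbb ⇒ tttttttttTbbbbbbbbb ⇒ ttttttttttbbbbbbbbbb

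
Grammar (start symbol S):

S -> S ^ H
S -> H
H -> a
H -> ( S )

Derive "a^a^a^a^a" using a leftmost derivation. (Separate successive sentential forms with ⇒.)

S ⇒ S^H ⇒ S^H^H ⇒ S^H^H^H ⇒ S^H^H^H^H ⇒ H^H^H^H^H ⇒ a^H^H^H^H ⇒ a^a^H^H^H ⇒ a^a^a^H^H ⇒ a^a^a^a^H ⇒ a^a^a^a^a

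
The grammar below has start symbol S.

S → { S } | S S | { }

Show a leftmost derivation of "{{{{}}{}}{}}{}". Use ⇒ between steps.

S ⇒ SS ⇒ {S}S ⇒ {SS}S ⇒ {{S}S}S ⇒ {{SS}S}S ⇒ {{{S}S}S}S ⇒ {{{{}}S}S}S ⇒ {{{{}}{}}S}S ⇒ {{{{}}{}}{}}S ⇒ {{{{}}{}}{}}{}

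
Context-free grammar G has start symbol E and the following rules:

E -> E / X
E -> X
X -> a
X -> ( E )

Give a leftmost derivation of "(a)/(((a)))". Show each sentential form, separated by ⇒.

E ⇒ E/X ⇒ X/X ⇒ (E)/X ⇒ (X)/X ⇒ (a)/X ⇒ (a)/(E) ⇒ (a)/(X) ⇒ (a)/((E)) ⇒ (a)/((X)) ⇒ (a)/(((E))) ⇒ (a)/(((X))) ⇒ (a)/(((a)))

E ⇒ E/X   [E -> E / X]
E/X ⇒ X/X   [E -> X]
X/X ⇒ (E)/X   [X -> ( E )]
(E)/X ⇒ (X)/X   [E -> X]
(X)/X ⇒ (a)/X   [X -> a]
(a)/X ⇒ (a)/(E)   [X -> ( E )]
(a)/(E) ⇒ (a)/(X)   [E -> X]
(a)/(X) ⇒ (a)/((E))   [X -> ( E )]
(a)/((E)) ⇒ (a)/((X))   [E -> X]
(a)/((X)) ⇒ (a)/(((E)))   [X -> ( E )]
(a)/(((E))) ⇒ (a)/(((X)))   [E -> X]
(a)/(((X))) ⇒ (a)/(((a)))   [X -> a]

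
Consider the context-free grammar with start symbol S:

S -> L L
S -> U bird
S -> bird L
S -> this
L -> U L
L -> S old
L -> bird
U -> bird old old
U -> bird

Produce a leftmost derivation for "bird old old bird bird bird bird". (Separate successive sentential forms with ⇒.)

S ⇒ L L ⇒ U L L ⇒ bird old old L L ⇒ bird old old U L L ⇒ bird old old bird L L ⇒ bird old old bird bird L ⇒ bird old old bird bird U L ⇒ bird old old bird bird bird L ⇒ bird old old bird bird bird bird

S ⇒ L L   [S -> L L]
L L ⇒ U L L   [L -> U L]
U L L ⇒ bird old old L L   [U -> bird old old]
bird old old L L ⇒ bird old old U L L   [L -> U L]
bird old old U L L ⇒ bird old old bird L L   [U -> bird]
bird old old bird L L ⇒ bird old old bird bird L   [L -> bird]
bird old old bird bird L ⇒ bird old old bird bird U L   [L -> U L]
bird old old bird bird U L ⇒ bird old old bird bird bird L   [U -> bird]
bird old old bird bird bird L ⇒ bird old old bird bird bird bird   [L -> bird]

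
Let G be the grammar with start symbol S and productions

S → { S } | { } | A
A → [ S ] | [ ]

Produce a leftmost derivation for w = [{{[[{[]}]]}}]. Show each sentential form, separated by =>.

S => A => [S] => [{S}] => [{{S}}] => [{{A}}] => [{{[S]}}] => [{{[A]}}] => [{{[[S]]}}] => [{{[[{S}]]}}] => [{{[[{A}]]}}] => [{{[[{[]}]]}}]

S => A   [S → A]
A => [S]   [A → [ S ]]
[S] => [{S}]   [S → { S }]
[{S}] => [{{S}}]   [S → { S }]
[{{S}}] => [{{A}}]   [S → A]
[{{A}}] => [{{[S]}}]   [A → [ S ]]
[{{[S]}}] => [{{[A]}}]   [S → A]
[{{[A]}}] => [{{[[S]]}}]   [A → [ S ]]
[{{[[S]]}}] => [{{[[{S}]]}}]   [S → { S }]
[{{[[{S}]]}}] => [{{[[{A}]]}}]   [S → A]
[{{[[{A}]]}}] => [{{[[{[]}]]}}]   [A → [ ]]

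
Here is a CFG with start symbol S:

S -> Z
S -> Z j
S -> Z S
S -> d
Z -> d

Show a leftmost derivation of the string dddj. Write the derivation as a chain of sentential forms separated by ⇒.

S ⇒ ZS ⇒ dS ⇒ dZS ⇒ ddS ⇒ ddZj ⇒ dddj

S ⇒ ZS   [S -> Z S]
ZS ⇒ dS   [Z -> d]
dS ⇒ dZS   [S -> Z S]
dZS ⇒ ddS   [Z -> d]
ddS ⇒ ddZj   [S -> Z j]
ddZj ⇒ dddj   [Z -> d]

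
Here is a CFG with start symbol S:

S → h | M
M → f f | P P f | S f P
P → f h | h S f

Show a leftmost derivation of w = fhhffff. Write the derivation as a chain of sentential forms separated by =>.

S => M   [S → M]
M => PPf   [M → P P f]
PPf => fhPf   [P → f h]
fhPf => fhhSff   [P → h S f]
fhhSff => fhhMff   [S → M]
fhhMff => fhhffff   [M → f f]

S => M => PPf => fhPf => fhhSff => fhhMff => fhhffff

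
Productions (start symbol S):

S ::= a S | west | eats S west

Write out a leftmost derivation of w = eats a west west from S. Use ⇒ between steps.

S ⇒ eats S west ⇒ eats a S west ⇒ eats a west west

S ⇒ eats S west   [S ::= eats S west]
eats S west ⇒ eats a S west   [S ::= a S]
eats a S west ⇒ eats a west west   [S ::= west]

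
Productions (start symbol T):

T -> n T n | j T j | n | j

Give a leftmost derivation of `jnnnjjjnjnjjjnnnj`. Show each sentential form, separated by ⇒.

T ⇒ jTj   [T -> j T j]
jTj ⇒ jnTnj   [T -> n T n]
jnTnj ⇒ jnnTnnj   [T -> n T n]
jnnTnnj ⇒ jnnnTnnnj   [T -> n T n]
jnnnTnnnj ⇒ jnnnjTjnnnj   [T -> j T j]
jnnnjTjnnnj ⇒ jnnnjjTjjnnnj   [T -> j T j]
jnnnjjTjjnnnj ⇒ jnnnjjjTjjjnnnj   [T -> j T j]
jnnnjjjTjjjnnnj ⇒ jnnnjjjnTnjjjnnnj   [T -> n T n]
jnnnjjjnTnjjjnnnj ⇒ jnnnjjjnjnjjjnnnj   [T -> j]

T⇒jTj⇒jnTnj⇒jnnTnnj⇒jnnnTnnnj⇒jnnnjTjnnnj⇒jnnnjjTjjnnnj⇒jnnnjjjTjjjnnnj⇒jnnnjjjnTnjjjnnnj⇒jnnnjjjnjnjjjnnnj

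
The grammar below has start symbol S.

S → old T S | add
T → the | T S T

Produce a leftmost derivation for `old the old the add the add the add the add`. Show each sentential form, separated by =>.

S => old T S => old the S => old the old T S => old the old T S T S => old the old T S T S T S => old the old T S T S T S T S => old the old the S T S T S T S => old the old the add T S T S T S => old the old the add the S T S T S => old the old the add the add T S T S => old the old the add the add the S T S => old the old the add the add the add T S => old the old the add the add the add the S => old the old the add the add the add the add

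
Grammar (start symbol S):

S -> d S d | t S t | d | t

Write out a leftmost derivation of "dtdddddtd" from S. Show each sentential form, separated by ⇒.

S ⇒ dSd   [S -> d S d]
dSd ⇒ dtStd   [S -> t S t]
dtStd ⇒ dtdSdtd   [S -> d S d]
dtdSdtd ⇒ dtddSddtd   [S -> d S d]
dtddSddtd ⇒ dtdddddtd   [S -> d]

S ⇒ dSd ⇒ dtStd ⇒ dtdSdtd ⇒ dtddSddtd ⇒ dtdddddtd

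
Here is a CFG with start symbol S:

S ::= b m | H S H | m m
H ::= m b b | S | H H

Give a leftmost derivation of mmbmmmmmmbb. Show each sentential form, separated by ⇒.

S⇒HSH⇒SSH⇒mmSH⇒mmbmH⇒mmbmHH⇒mmbmHHH⇒mmbmSHH⇒mmbmmmHH⇒mmbmmmSH⇒mmbmmmmmH⇒mmbmmmmmmbb

S ⇒ HSH   [S ::= H S H]
HSH ⇒ SSH   [H ::= S]
SSH ⇒ mmSH   [S ::= m m]
mmSH ⇒ mmbmH   [S ::= b m]
mmbmH ⇒ mmbmHH   [H ::= H H]
mmbmHH ⇒ mmbmHHH   [H ::= H H]
mmbmHHH ⇒ mmbmSHH   [H ::= S]
mmbmSHH ⇒ mmbmmmHH   [S ::= m m]
mmbmmmHH ⇒ mmbmmmSH   [H ::= S]
mmbmmmSH ⇒ mmbmmmmmH   [S ::= m m]
mmbmmmmmH ⇒ mmbmmmmmmbb   [H ::= m b b]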